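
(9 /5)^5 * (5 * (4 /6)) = 39366 /625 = 62.99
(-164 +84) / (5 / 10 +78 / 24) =-64 / 3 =-21.33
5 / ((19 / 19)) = 5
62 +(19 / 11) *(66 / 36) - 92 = -161 / 6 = -26.83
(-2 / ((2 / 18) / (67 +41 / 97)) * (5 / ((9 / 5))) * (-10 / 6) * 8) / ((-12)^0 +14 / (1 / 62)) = 4360000 / 84293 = 51.72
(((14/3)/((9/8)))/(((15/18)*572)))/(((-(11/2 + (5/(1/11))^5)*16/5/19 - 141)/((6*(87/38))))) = -1624/1151516578069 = -0.00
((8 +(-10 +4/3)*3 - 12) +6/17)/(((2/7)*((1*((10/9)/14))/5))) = -111132/17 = -6537.18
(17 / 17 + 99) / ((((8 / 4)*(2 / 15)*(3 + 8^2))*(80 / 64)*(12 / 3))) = 75 / 67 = 1.12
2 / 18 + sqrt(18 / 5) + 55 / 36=3.54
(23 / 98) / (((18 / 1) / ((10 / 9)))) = 115 / 7938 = 0.01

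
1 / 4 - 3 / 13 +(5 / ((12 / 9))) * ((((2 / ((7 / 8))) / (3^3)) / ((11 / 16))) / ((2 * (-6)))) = -2081 / 108108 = -0.02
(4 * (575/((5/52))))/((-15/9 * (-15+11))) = 3588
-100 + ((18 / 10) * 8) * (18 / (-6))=-716 / 5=-143.20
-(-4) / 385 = 4 / 385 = 0.01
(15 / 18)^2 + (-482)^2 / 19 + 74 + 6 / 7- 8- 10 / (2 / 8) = 58677565 / 4788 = 12255.13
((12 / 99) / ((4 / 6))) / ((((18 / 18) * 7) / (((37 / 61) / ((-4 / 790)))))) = -14615 / 4697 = -3.11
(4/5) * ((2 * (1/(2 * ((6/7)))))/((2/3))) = 1.40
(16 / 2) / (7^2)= 8 / 49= 0.16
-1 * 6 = -6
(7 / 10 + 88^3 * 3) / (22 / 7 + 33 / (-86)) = 6153694267 / 8305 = 740962.58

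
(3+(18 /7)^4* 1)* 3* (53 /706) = 17836461 /1695106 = 10.52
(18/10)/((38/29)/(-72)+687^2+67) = 9396/2464027825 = 0.00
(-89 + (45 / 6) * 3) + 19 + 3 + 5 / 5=-43.50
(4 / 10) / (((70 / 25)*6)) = 1 / 42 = 0.02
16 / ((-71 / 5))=-80 / 71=-1.13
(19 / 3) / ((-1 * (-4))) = 19 / 12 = 1.58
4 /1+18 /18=5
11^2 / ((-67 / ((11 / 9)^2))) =-14641 / 5427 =-2.70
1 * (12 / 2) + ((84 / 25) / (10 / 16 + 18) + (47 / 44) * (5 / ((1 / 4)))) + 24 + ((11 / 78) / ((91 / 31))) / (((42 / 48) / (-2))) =51.43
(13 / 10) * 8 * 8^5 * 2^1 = 3407872 / 5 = 681574.40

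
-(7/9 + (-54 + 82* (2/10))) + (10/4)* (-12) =307/45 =6.82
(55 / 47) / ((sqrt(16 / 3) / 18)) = 495 * sqrt(3) / 94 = 9.12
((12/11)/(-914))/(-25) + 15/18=628411/754050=0.83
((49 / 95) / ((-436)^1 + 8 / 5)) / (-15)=49 / 619020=0.00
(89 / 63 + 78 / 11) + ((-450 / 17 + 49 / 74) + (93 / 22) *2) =-7715615 / 871794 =-8.85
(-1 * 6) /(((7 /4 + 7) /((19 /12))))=-38 /35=-1.09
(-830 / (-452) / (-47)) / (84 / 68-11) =85 / 21244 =0.00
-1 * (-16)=16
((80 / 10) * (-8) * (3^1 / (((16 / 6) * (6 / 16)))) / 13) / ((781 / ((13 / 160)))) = -6 / 3905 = -0.00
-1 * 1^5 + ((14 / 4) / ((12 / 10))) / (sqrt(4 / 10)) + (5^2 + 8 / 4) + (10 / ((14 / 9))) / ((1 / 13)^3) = 14154.18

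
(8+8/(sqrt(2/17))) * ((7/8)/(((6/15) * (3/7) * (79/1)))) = 245/474+245 * sqrt(34)/948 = 2.02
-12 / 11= -1.09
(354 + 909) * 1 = 1263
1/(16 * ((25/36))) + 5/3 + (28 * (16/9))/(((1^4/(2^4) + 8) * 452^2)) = 2604269581/1482480900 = 1.76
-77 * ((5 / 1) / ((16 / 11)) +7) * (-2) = 12859 / 8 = 1607.38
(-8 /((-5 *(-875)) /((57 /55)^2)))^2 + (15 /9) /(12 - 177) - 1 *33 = -52035074974430924 /1576338134765625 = -33.01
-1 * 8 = -8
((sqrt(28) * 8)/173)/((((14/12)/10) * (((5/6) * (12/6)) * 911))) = 576 * sqrt(7)/1103221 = 0.00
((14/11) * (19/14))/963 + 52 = 550855/10593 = 52.00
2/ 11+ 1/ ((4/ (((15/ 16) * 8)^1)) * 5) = 49/ 88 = 0.56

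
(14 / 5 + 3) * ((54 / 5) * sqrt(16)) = 6264 / 25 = 250.56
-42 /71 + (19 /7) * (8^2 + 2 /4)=173433 /994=174.48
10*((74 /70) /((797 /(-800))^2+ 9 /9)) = 47360000 /8926463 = 5.31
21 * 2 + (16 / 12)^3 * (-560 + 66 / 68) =-588946 / 459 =-1283.11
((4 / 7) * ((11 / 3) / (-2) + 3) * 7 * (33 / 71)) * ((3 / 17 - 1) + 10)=19.90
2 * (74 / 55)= 148 / 55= 2.69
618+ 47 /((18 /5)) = 11359 /18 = 631.06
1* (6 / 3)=2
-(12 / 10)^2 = -1.44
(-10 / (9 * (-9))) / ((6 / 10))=50 / 243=0.21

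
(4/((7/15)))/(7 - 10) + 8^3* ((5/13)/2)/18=2140/819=2.61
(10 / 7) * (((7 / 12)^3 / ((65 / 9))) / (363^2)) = 49 / 164447712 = 0.00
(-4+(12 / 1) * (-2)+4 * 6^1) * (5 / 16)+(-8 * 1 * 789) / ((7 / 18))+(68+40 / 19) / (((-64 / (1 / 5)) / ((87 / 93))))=-5354065819 / 329840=-16232.31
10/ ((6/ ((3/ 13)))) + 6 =6.38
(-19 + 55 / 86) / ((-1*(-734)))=-1579 / 63124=-0.03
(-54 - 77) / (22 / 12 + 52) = -786 / 323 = -2.43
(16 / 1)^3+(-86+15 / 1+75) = 4100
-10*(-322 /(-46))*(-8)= 560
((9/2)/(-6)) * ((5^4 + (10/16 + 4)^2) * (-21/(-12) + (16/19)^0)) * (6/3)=-1365177/512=-2666.36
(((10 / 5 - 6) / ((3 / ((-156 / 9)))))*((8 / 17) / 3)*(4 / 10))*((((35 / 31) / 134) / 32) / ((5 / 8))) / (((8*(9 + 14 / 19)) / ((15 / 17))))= 6916 / 999421245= 0.00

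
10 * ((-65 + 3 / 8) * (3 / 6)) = -2585 / 8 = -323.12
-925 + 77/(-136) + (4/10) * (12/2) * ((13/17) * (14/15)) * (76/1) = -2704301/3400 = -795.38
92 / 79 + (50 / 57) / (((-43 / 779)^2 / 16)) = 2019055124 / 438213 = 4607.47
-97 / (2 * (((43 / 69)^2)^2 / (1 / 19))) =-2198710737 / 129914438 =-16.92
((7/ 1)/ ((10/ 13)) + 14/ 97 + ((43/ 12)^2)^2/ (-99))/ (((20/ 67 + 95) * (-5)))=-505575116353/ 31785776352000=-0.02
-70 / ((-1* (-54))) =-35 / 27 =-1.30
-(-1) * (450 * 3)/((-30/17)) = -765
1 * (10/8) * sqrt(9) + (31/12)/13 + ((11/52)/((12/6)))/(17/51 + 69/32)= 37202/9321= 3.99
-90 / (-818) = 45 / 409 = 0.11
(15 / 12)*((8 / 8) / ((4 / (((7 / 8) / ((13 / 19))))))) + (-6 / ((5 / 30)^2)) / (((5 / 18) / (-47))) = 304076029 / 8320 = 36547.60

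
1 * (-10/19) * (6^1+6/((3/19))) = -440/19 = -23.16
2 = 2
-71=-71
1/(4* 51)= 1/204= 0.00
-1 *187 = -187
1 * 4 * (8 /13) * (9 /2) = 144 /13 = 11.08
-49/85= -0.58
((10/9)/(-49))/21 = -10/9261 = -0.00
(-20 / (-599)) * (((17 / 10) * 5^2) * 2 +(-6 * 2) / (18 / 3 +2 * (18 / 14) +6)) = 28620 / 10183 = 2.81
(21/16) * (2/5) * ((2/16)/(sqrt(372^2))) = 7/39680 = 0.00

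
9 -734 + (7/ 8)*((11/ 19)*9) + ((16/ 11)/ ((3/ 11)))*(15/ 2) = -103427/ 152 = -680.44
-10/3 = -3.33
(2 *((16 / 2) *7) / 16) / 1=7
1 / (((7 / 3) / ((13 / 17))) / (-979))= -38181 / 119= -320.85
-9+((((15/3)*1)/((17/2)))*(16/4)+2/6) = -322/51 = -6.31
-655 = -655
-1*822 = -822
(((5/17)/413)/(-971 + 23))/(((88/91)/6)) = -65/13945712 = -0.00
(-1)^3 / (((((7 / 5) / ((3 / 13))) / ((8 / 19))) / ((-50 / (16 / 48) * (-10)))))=-180000 / 1729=-104.11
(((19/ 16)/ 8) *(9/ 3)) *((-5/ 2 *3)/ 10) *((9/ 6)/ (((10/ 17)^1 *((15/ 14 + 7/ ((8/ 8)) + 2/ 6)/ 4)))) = -183141/ 451840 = -0.41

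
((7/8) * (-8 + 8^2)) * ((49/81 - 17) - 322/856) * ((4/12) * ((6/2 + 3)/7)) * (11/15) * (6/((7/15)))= -6395675/2889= -2213.80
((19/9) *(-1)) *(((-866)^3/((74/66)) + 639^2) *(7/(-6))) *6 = -949492971301/111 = -8553990732.44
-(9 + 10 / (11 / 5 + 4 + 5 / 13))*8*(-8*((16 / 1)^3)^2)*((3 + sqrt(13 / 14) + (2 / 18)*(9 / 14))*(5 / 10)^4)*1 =37765513216*sqrt(182) / 749 + 1623917068288 / 749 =2848333372.53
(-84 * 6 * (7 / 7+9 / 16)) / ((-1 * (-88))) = -1575 / 176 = -8.95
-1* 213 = -213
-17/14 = -1.21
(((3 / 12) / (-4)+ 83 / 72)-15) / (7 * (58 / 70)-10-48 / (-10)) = -10015 / 432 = -23.18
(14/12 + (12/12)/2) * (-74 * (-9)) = 1110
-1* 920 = -920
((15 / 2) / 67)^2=225 / 17956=0.01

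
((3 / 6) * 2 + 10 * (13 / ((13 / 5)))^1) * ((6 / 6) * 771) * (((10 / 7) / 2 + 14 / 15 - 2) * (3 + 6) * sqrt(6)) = -4364631 * sqrt(6) / 35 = -305460.54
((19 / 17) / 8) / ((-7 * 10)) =-19 / 9520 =-0.00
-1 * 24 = -24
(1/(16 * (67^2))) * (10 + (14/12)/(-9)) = 533/3878496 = 0.00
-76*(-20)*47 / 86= 35720 / 43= 830.70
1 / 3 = 0.33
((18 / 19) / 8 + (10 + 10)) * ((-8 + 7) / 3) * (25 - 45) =7645 / 57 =134.12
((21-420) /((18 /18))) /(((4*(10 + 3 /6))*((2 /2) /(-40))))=380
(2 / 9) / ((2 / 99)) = 11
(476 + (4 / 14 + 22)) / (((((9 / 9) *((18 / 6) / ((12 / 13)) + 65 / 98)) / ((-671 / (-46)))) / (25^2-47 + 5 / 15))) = 56849481920 / 52923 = 1074192.35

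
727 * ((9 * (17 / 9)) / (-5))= -12359 / 5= -2471.80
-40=-40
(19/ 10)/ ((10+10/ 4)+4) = 19/ 165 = 0.12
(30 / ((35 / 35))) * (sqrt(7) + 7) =30 * sqrt(7) + 210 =289.37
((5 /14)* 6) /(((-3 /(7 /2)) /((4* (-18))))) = 180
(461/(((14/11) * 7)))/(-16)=-5071/1568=-3.23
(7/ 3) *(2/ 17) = 14/ 51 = 0.27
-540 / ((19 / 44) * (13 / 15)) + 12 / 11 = -3917436 / 2717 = -1441.82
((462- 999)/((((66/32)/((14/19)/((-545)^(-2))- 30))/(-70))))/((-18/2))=-75777430400/171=-443142867.84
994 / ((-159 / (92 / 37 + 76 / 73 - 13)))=25431490 / 429459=59.22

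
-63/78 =-21/26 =-0.81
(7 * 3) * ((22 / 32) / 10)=231 / 160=1.44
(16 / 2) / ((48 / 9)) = 1.50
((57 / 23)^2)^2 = 10556001 / 279841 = 37.72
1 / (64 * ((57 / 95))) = 5 / 192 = 0.03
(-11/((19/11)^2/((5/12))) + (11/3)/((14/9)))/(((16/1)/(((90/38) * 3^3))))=10081665/3072832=3.28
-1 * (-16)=16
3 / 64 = 0.05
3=3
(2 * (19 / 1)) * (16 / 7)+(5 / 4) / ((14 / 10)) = 351 / 4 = 87.75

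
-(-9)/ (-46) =-9/ 46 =-0.20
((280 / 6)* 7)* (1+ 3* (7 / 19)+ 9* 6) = 1044680 / 57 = 18327.72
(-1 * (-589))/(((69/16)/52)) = 490048/69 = 7102.14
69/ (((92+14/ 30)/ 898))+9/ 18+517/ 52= 49083501/ 72124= 680.54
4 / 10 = 2 / 5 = 0.40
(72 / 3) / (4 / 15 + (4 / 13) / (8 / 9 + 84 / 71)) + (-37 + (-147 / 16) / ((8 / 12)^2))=0.14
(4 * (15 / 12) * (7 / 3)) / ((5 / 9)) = 21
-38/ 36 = -19/ 18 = -1.06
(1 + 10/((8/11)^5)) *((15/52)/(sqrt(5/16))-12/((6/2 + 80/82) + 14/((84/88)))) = -303184791/9392128 + 189609 *sqrt(5)/16384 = -6.40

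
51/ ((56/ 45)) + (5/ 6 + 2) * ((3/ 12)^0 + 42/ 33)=87635/ 1848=47.42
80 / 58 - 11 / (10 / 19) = -5661 / 290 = -19.52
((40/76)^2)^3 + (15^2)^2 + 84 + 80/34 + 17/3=50717.04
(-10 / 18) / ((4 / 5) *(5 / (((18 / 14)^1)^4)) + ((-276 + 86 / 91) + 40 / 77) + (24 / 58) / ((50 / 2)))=2645267625 / 1300146923618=0.00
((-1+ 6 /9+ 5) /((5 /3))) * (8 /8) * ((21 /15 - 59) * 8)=-32256 /25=-1290.24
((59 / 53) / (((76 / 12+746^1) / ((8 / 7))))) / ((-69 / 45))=-21240 / 19258981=-0.00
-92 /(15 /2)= -12.27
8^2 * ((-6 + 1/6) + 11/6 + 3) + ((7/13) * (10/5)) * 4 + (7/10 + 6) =-6889/130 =-52.99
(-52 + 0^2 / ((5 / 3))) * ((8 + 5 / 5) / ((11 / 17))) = -7956 / 11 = -723.27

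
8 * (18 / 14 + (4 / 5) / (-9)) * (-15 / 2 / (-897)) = 116 / 1449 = 0.08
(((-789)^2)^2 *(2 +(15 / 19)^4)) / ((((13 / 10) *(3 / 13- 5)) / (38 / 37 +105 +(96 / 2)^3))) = -2470317083248003188868845 / 149478187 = -16526271376625695.82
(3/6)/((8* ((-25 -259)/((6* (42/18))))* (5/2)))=-7/5680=-0.00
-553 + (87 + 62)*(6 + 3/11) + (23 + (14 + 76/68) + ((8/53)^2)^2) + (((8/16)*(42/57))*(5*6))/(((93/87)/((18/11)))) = 379505017905114/869081248783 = 436.67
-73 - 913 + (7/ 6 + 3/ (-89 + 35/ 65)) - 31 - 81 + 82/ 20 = -1092.77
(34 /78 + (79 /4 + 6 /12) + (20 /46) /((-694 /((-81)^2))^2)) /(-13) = -25725097579 /5616357396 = -4.58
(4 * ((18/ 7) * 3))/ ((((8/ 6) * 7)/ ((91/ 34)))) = 1053/ 119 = 8.85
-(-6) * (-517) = -3102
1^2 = 1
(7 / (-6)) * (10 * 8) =-93.33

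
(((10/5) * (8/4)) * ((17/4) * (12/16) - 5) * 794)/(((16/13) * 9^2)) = -149669/2592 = -57.74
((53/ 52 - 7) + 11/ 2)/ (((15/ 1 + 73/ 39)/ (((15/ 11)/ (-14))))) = 1125/ 405328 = 0.00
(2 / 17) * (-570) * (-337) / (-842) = -192090 / 7157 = -26.84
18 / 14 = 9 / 7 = 1.29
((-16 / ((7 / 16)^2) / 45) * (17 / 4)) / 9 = -17408 / 19845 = -0.88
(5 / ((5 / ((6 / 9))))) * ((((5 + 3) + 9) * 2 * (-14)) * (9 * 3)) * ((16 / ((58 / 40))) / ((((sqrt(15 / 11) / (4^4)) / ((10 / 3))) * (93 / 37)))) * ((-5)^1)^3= 721387520000 * sqrt(165) / 2697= 3435814042.92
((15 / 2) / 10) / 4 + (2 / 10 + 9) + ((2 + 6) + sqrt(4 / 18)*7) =7*sqrt(2) / 3 + 1391 / 80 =20.69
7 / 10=0.70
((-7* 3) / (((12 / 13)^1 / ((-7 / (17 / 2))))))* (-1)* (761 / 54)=-484757 / 1836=-264.03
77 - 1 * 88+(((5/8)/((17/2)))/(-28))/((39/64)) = -11.00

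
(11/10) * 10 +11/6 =77/6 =12.83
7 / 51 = 0.14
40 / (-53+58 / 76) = -304 / 397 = -0.77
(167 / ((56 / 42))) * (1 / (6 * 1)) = 167 / 8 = 20.88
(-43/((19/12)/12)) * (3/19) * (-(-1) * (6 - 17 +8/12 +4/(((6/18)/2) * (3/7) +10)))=8674992/16967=511.29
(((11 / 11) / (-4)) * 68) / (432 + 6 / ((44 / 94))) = -187 / 4893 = -0.04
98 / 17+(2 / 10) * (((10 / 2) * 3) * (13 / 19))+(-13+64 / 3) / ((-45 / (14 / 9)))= 590965 / 78489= 7.53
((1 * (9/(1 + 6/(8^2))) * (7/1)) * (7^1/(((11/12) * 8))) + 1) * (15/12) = 3079/44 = 69.98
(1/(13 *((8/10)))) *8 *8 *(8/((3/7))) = 4480/39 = 114.87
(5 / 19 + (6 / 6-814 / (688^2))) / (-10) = -0.13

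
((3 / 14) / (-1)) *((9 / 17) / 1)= -27 / 238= -0.11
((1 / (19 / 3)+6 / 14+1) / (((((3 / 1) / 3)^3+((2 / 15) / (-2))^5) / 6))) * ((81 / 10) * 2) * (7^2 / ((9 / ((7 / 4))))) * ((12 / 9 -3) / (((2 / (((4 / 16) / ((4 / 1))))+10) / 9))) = -4326159375 / 8244632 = -524.72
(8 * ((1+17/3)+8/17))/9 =2912/459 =6.34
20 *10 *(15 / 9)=1000 / 3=333.33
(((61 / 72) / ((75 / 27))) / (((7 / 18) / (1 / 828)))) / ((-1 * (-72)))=61 / 4636800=0.00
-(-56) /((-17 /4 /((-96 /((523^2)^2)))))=21504 /1271907935297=0.00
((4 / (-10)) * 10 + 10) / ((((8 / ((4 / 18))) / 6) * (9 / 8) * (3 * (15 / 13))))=104 / 405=0.26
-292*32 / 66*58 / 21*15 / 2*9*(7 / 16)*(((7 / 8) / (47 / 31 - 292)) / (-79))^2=-299062239 / 17814116180080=-0.00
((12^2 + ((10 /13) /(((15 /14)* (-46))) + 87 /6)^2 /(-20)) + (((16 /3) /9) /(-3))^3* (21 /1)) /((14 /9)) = 33789637228601 /394168293792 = 85.72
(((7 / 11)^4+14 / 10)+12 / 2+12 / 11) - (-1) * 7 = 1146017 / 73205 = 15.65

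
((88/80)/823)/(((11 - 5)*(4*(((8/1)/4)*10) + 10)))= 11/4444200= 0.00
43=43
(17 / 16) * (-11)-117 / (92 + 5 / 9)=-172619 / 13328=-12.95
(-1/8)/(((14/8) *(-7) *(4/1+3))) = 1/686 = 0.00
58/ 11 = 5.27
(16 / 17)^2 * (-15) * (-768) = 2949120 / 289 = 10204.57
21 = 21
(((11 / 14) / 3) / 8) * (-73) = -803 / 336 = -2.39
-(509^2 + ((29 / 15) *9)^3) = -33043628 / 125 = -264349.02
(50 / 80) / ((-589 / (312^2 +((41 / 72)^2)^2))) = -13080057321125 / 126629609472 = -103.29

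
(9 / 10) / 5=9 / 50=0.18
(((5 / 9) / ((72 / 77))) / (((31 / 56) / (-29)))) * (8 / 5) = -125048 / 2511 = -49.80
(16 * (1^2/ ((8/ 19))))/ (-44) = -19/ 22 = -0.86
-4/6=-2/3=-0.67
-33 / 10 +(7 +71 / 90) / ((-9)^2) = -11678 / 3645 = -3.20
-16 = -16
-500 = -500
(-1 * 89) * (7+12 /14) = -4895 /7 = -699.29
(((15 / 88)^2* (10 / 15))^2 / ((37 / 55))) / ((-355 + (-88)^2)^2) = 3125 / 305920485522432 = 0.00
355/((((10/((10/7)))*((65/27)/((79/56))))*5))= 151443/25480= 5.94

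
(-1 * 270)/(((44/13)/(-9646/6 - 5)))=1415115/11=128646.82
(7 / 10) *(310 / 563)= 217 / 563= 0.39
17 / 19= 0.89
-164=-164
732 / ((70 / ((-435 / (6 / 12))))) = -63684 / 7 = -9097.71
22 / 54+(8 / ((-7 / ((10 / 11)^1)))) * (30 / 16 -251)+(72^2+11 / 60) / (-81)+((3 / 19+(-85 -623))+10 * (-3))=-3858024853 / 7110180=-542.61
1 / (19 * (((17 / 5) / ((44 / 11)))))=20 / 323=0.06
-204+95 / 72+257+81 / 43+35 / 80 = 350719 / 6192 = 56.64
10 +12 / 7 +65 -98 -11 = -226 / 7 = -32.29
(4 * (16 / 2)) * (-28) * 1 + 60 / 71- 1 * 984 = -133420 / 71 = -1879.15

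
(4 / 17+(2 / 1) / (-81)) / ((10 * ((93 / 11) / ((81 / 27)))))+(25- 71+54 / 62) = -1926104 / 42687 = -45.12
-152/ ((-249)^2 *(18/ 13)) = -988/ 558009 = -0.00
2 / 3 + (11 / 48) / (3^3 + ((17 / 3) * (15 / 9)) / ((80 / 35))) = 9065 / 13449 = 0.67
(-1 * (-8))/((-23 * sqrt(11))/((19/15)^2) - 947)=-493655948/58289229407 + 7472700 * sqrt(11)/58289229407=-0.01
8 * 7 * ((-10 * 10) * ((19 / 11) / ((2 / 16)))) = -851200 / 11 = -77381.82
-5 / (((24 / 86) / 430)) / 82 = -46225 / 492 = -93.95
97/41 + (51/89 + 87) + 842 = 3400645/3649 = 931.94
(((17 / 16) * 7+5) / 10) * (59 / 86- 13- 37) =-61.33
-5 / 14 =-0.36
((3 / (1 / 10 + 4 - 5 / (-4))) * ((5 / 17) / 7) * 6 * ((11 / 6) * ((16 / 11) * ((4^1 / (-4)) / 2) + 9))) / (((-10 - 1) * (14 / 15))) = -29250 / 140063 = -0.21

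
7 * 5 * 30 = 1050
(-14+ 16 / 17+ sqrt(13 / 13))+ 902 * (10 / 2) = 4497.94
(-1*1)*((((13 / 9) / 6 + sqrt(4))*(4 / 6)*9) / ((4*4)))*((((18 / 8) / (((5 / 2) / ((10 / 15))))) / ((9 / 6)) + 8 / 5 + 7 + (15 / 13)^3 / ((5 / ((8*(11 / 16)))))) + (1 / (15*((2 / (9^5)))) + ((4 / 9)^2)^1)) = -213087195563 / 128129040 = -1663.07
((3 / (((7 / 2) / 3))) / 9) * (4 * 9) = 72 / 7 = 10.29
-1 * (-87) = 87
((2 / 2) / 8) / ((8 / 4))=1 / 16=0.06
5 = 5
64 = 64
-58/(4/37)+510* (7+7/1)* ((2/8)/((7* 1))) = -563/2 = -281.50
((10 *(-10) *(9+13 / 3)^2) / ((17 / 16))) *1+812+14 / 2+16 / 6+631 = -2337742 / 153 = -15279.36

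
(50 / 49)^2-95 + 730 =1527135 / 2401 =636.04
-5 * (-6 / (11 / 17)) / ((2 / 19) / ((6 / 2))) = 14535 / 11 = 1321.36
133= 133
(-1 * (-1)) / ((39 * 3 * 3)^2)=1 / 123201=0.00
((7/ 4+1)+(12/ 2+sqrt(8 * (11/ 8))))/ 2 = sqrt(11)/ 2+35/ 8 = 6.03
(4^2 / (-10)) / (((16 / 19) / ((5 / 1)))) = -19 / 2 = -9.50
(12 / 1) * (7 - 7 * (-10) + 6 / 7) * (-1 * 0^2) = 0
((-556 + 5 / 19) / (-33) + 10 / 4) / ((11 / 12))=48506 / 2299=21.10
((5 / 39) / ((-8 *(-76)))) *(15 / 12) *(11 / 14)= 275 / 1327872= 0.00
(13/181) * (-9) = -117/181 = -0.65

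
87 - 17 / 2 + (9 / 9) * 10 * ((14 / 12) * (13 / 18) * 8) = 7879 / 54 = 145.91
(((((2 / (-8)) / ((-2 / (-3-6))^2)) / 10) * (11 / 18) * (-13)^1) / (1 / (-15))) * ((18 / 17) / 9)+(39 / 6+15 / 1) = 7835 / 544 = 14.40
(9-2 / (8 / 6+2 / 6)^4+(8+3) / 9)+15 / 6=140209 / 11250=12.46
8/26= 4/13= 0.31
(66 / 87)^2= 484 / 841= 0.58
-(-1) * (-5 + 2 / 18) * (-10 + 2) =352 / 9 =39.11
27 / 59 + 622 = 36725 / 59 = 622.46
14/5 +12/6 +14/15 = 86/15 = 5.73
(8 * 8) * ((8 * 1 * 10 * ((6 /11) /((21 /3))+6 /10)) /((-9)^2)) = 29696 /693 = 42.85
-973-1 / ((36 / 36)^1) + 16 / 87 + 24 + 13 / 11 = -907843 / 957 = -948.63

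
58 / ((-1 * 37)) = -58 / 37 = -1.57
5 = 5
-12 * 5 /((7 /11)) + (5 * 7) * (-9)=-2865 /7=-409.29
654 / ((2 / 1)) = 327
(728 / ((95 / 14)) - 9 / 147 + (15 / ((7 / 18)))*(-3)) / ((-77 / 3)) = 118581 / 358435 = 0.33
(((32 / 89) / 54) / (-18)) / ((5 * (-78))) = 4 / 4217265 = 0.00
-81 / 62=-1.31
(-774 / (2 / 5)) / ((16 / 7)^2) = -94815 / 256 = -370.37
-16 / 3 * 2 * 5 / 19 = -160 / 57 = -2.81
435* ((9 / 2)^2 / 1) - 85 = 34895 / 4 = 8723.75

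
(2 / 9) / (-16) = -1 / 72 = -0.01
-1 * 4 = -4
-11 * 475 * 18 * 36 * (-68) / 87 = 76744800 / 29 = 2646372.41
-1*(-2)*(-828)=-1656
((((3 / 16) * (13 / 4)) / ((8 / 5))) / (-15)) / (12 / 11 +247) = -143 / 1397248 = -0.00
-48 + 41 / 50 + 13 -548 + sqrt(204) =-29109 / 50 + 2 * sqrt(51) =-567.90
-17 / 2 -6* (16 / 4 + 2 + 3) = -125 / 2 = -62.50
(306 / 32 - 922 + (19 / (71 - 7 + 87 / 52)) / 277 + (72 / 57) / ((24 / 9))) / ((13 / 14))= -1835773981881 / 1869207080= -982.11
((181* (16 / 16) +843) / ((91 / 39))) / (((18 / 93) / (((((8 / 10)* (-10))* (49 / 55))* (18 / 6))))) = -2666496 / 55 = -48481.75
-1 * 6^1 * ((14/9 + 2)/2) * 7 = -224/3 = -74.67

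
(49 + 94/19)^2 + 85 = 1081310/361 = 2995.32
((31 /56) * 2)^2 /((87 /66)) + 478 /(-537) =242723 /6104616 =0.04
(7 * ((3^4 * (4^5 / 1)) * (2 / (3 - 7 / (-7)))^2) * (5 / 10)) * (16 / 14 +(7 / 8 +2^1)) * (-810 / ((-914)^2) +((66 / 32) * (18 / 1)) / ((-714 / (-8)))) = 3007541404800 / 24853031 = 121013.06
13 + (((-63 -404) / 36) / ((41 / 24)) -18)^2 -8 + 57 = 717.03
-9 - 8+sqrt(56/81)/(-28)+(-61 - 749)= -827 - sqrt(14)/126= -827.03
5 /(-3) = -5 /3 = -1.67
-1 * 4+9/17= -59/17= -3.47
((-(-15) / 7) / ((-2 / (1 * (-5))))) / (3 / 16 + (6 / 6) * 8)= 600 / 917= 0.65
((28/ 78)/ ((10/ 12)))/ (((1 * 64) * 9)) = 7/ 9360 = 0.00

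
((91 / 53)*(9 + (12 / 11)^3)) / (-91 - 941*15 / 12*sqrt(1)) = -4989348 / 357582467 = -0.01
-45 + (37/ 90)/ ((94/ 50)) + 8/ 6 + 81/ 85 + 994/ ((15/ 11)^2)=58972919/ 119850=492.06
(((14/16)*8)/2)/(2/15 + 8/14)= 735/148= 4.97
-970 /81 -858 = -70468 /81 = -869.98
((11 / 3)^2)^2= 14641 / 81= 180.75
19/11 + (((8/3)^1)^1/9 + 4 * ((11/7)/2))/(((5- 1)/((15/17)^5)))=478228837/218657978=2.19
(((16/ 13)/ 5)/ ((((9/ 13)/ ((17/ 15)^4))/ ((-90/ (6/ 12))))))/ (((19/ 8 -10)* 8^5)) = 83521/ 197640000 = 0.00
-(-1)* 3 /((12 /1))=1 /4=0.25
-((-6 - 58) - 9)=73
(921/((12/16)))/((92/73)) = 22411/23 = 974.39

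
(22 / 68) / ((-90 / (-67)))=737 / 3060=0.24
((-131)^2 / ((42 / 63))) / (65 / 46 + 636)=1184109 / 29321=40.38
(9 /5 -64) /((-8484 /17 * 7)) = 5287 /296940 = 0.02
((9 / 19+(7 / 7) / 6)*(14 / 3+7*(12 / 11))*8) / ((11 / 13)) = 1541176 / 20691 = 74.49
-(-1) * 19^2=361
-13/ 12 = -1.08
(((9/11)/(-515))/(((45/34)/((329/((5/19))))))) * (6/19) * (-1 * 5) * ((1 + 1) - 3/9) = 22372/5665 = 3.95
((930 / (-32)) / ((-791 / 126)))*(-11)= -46035 / 904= -50.92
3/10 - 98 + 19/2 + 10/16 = -3503/40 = -87.58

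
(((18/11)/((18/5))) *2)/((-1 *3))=-10/33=-0.30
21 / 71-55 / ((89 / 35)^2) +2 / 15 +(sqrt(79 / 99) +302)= 294.82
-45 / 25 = -9 / 5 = -1.80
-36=-36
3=3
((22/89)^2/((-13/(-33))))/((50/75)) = 23958/102973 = 0.23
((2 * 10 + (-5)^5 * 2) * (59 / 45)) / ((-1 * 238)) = 5251 / 153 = 34.32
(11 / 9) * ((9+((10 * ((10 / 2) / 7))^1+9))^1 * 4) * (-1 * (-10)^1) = 77440 / 63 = 1229.21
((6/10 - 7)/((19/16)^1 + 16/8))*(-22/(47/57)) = 214016/3995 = 53.57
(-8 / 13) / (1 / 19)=-152 / 13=-11.69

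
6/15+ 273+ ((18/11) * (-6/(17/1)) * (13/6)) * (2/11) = 2809579/10285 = 273.17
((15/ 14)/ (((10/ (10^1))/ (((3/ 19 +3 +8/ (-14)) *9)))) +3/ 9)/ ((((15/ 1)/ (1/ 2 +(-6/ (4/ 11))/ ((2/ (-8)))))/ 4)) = 141182/ 315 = 448.20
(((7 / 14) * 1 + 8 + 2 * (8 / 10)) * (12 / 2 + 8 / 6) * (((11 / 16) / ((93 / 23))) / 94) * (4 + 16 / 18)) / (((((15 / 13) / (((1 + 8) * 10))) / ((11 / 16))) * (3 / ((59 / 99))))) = 2371497271 / 339888960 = 6.98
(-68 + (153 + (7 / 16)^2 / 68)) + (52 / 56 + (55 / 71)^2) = 53154210855 / 614276096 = 86.53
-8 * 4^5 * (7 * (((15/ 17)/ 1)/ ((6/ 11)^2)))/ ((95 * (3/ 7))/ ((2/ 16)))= -1517824/ 2907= -522.13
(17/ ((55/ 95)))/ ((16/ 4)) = 323/ 44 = 7.34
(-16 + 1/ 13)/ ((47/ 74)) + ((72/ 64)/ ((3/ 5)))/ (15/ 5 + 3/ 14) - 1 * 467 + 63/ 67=-240978145/ 491244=-490.55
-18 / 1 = -18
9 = 9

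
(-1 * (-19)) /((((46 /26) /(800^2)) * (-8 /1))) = -19760000 /23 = -859130.43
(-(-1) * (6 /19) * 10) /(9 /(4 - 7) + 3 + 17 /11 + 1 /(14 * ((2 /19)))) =3696 /2603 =1.42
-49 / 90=-0.54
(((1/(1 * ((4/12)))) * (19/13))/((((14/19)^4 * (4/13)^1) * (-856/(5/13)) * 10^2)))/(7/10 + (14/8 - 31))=7428297/976394578432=0.00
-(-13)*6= 78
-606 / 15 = -202 / 5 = -40.40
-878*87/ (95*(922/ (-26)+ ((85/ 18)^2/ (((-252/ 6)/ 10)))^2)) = 45971188387488/ 415769651845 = 110.57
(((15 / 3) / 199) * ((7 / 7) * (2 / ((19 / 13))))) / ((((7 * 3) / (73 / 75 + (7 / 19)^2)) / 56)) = 6245824 / 61422345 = 0.10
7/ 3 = 2.33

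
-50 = -50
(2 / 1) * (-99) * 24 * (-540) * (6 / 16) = 962280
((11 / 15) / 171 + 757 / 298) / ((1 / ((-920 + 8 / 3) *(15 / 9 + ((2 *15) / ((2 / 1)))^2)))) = -363976338688 / 687933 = -529086.90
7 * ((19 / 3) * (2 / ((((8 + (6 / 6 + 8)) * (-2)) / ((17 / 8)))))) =-133 / 24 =-5.54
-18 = -18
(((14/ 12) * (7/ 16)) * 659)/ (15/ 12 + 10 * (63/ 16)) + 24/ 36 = 8.95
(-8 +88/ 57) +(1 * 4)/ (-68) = -6313/ 969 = -6.51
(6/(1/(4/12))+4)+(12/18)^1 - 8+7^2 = 143/3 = 47.67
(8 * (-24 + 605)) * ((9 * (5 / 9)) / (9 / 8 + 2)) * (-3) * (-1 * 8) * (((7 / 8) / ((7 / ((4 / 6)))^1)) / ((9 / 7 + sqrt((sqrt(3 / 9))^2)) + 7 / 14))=15617280 / 1679-14576128 * sqrt(3) / 8395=6294.20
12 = 12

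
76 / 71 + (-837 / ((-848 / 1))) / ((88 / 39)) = 1.51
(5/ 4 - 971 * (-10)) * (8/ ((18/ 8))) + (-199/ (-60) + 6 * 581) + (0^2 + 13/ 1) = 6845617/ 180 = 38031.21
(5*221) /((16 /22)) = 12155 /8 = 1519.38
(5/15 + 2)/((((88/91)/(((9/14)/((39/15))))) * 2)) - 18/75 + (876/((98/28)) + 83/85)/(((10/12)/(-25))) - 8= -7901969353/1047200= -7545.81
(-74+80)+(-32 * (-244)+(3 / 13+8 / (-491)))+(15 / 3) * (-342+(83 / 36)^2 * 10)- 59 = 26103431567 / 4136184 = 6310.99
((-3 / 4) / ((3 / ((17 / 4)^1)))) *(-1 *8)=8.50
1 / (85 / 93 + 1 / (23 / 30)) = 0.45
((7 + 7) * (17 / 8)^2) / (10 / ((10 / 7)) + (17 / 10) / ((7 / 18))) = 70805 / 12736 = 5.56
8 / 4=2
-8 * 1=-8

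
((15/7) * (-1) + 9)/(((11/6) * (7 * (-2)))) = -144/539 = -0.27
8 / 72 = 1 / 9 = 0.11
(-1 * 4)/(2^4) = -1/4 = -0.25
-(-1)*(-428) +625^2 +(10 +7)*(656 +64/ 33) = 13245605/ 33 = 401381.97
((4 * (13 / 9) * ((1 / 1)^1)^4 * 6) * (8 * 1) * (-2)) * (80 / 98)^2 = -2662400 / 7203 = -369.62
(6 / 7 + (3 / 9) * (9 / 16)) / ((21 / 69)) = 2691 / 784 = 3.43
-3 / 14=-0.21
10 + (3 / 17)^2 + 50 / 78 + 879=889.67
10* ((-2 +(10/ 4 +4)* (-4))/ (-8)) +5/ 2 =75/ 2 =37.50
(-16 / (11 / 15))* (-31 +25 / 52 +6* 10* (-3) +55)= 485220 / 143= 3393.15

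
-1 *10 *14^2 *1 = -1960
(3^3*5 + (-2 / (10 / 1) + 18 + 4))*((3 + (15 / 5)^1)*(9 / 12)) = 3528 / 5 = 705.60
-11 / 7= -1.57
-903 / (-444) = 301 / 148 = 2.03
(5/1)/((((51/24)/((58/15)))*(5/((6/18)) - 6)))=464/459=1.01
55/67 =0.82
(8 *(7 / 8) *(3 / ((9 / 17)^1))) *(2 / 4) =119 / 6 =19.83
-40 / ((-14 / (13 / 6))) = 130 / 21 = 6.19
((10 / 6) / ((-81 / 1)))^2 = 25 / 59049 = 0.00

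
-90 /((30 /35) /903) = -94815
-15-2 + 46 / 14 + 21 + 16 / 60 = 793 / 105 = 7.55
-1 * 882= -882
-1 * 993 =-993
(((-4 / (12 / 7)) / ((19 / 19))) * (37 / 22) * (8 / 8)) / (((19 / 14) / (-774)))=467754 / 209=2238.06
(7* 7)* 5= 245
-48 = -48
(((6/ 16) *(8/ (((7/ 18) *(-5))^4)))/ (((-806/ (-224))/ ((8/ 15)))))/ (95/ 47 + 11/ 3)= 947303424/ 173218215625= 0.01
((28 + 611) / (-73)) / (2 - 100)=639 / 7154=0.09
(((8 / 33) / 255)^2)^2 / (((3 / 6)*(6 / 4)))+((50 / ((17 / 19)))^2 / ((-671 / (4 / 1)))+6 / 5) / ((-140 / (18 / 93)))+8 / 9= 181795056261547937833 / 199125695098493769375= 0.91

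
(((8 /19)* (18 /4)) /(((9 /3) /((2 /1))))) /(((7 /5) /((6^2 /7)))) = 4320 /931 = 4.64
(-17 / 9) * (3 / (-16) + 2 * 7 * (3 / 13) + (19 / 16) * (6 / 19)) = -1343 / 208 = -6.46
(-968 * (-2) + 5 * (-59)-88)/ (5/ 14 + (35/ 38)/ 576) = 237944448/ 54965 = 4329.02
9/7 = 1.29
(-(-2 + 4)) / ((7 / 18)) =-36 / 7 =-5.14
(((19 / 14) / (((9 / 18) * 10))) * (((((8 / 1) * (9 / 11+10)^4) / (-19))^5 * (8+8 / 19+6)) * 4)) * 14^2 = -19576544700067164410468.13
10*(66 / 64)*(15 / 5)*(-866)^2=92807055 / 4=23201763.75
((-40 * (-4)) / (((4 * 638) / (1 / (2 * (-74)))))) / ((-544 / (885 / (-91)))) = -4425 / 584295712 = -0.00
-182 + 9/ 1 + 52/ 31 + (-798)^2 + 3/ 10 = 197356223/ 310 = 636632.98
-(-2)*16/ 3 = 32/ 3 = 10.67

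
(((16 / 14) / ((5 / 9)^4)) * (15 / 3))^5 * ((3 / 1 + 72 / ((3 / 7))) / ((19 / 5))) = 3585441435861396986560512 / 102581787109375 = 34952027420.21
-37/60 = -0.62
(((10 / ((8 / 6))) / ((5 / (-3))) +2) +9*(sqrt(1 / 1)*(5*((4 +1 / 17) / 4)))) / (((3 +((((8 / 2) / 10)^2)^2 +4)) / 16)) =7337500 / 74647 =98.30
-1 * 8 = -8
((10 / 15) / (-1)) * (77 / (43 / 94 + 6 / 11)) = -159236 / 3111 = -51.18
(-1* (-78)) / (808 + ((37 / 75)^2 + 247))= 219375 / 2967872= 0.07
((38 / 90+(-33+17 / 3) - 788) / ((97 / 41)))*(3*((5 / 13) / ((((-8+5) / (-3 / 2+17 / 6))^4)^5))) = -1653127826989121536 / 45992448431612361654183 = -0.00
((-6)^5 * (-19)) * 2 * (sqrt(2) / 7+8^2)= 295488 * sqrt(2) / 7+18911232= 18970929.59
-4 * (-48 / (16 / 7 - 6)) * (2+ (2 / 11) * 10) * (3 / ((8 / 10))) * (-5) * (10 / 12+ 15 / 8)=110250 / 11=10022.73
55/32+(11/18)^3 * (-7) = 2827/23328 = 0.12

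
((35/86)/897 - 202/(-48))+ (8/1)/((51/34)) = 2944393/308568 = 9.54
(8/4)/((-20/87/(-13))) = 1131/10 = 113.10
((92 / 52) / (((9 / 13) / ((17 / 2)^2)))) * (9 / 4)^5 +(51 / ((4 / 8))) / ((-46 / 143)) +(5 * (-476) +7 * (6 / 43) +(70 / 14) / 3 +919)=107817071953 / 12152832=8871.77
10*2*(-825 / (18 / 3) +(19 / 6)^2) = -22945 / 9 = -2549.44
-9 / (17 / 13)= -117 / 17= -6.88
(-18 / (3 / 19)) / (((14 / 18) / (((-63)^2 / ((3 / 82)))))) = -15900948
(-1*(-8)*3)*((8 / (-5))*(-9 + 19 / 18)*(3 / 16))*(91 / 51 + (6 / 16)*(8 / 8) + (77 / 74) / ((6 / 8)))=2552121 / 12580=202.87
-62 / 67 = -0.93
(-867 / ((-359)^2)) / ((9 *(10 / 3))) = -289 / 1288810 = -0.00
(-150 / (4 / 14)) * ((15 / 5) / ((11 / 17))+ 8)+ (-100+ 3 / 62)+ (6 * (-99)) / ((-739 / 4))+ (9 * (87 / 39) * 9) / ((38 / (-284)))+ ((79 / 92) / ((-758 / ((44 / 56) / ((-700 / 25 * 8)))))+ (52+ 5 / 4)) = -8028.01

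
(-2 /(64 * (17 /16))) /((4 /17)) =-1 /8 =-0.12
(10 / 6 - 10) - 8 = -49 / 3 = -16.33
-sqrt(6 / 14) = -sqrt(21) / 7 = -0.65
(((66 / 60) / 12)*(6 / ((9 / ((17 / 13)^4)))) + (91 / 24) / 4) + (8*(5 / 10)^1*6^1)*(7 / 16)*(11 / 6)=838046533 / 41127840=20.38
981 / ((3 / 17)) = 5559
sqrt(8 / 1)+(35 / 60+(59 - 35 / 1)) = 2*sqrt(2)+295 / 12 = 27.41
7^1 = 7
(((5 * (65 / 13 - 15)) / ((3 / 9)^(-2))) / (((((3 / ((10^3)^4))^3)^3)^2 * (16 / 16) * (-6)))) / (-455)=-5000000000000000000000000000000000000000000000000000000000000000000000000000000000000000000000000000000000000000000000000000000000000000000000000000000000000000000000000000000000000000000000000000000000000000000000000 / 951892141473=-5252695953832310097659812000000000000000000000000000000000000000000000000000000000000000000000000000000000000000000000000000000000000000000000000000000000000000000000000000000000000000000000000000000000000.00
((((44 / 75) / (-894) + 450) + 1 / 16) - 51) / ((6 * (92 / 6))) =214056773 / 49348800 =4.34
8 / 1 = 8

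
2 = 2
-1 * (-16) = 16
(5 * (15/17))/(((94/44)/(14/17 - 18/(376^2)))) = 816320175/480077552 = 1.70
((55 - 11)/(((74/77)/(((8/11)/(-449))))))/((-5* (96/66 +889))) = 13552/813621675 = 0.00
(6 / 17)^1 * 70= 420 / 17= 24.71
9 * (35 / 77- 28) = -2727 / 11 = -247.91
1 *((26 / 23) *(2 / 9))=52 / 207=0.25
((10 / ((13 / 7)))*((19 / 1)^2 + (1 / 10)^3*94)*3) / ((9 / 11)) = 13902119 / 1950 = 7129.29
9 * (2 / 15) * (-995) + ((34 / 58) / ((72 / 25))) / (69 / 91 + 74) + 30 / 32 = -33894026537 / 28409328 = -1193.06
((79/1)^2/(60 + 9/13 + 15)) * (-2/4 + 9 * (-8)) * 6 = -11764285/328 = -35866.72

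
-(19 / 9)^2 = -361 / 81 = -4.46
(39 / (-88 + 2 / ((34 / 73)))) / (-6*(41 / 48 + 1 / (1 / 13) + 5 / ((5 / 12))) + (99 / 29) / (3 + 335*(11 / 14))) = 573272232 / 190852639045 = 0.00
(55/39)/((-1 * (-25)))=11/195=0.06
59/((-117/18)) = -118/13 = -9.08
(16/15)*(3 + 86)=1424/15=94.93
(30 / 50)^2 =9 / 25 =0.36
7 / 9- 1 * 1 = -0.22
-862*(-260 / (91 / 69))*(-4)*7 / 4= -1189560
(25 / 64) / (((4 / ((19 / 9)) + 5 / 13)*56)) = 6175 / 2017792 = 0.00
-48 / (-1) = 48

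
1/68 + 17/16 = 1.08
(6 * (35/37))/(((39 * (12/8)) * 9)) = 140/12987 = 0.01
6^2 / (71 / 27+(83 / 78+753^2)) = 25272 / 398042911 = 0.00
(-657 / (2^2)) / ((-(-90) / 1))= -73 / 40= -1.82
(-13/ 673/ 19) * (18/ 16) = -117/ 102296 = -0.00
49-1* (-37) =86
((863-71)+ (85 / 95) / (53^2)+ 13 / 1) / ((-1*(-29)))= 42963672 / 1547759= 27.76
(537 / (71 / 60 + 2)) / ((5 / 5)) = 32220 / 191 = 168.69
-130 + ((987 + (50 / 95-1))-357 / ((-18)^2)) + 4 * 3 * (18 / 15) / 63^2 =430057919 / 502740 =855.43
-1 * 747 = -747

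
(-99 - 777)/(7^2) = -876/49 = -17.88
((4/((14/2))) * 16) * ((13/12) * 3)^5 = 371293/112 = 3315.12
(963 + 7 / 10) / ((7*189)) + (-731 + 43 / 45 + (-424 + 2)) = -15231911 / 13230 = -1151.32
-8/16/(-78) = 0.01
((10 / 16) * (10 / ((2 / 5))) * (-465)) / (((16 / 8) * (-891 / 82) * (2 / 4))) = 668.67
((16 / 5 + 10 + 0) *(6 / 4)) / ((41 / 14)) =1386 / 205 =6.76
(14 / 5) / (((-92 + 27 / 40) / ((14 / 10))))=-784 / 18265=-0.04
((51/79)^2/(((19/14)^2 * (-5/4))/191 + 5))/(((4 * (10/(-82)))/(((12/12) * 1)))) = -3992212476/23307482575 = -0.17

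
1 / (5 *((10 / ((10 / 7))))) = 1 / 35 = 0.03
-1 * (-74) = 74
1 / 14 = 0.07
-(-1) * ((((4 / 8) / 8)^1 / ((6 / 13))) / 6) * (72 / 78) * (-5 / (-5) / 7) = 1 / 336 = 0.00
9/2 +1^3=11/2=5.50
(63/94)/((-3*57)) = -7/1786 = -0.00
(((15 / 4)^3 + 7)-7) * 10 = 16875 / 32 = 527.34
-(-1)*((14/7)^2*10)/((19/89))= 3560/19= 187.37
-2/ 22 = -1/ 11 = -0.09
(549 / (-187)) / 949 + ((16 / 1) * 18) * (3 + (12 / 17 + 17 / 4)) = 23918787 / 10439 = 2291.29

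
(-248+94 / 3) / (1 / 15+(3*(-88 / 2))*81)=3250 / 160379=0.02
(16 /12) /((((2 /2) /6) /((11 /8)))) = 11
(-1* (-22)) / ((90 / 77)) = 847 / 45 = 18.82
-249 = -249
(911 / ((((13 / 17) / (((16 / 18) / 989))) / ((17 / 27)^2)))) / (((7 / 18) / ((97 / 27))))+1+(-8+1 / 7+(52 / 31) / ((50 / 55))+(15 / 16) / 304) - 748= -1000430351298955567 / 1335531822992640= -749.09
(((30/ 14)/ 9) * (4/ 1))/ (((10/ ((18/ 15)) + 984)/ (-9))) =-180/ 20839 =-0.01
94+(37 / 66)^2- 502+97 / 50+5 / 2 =-43913459 / 108900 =-403.25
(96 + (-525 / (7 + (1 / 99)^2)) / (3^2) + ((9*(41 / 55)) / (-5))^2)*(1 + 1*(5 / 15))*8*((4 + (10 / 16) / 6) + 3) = 4796724144551 / 707520000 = 6779.63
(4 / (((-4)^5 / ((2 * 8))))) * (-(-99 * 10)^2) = 245025 / 4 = 61256.25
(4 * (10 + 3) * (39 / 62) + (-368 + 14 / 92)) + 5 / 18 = -2148799 / 6417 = -334.86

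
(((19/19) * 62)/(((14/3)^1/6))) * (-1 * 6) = -3348/7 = -478.29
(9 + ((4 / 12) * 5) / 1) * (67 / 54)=1072 / 81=13.23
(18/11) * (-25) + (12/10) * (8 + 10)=-1062/55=-19.31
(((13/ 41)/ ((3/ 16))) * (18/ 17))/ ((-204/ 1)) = -104/ 11849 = -0.01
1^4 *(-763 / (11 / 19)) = -14497 / 11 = -1317.91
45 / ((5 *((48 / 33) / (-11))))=-1089 / 16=-68.06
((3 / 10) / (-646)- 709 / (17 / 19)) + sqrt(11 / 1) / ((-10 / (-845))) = -5118983 / 6460 + 169 * sqrt(11) / 2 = -512.16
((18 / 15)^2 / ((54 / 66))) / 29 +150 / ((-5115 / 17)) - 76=-18897346 / 247225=-76.44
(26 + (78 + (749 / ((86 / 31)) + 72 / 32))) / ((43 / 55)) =3559215 / 7396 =481.24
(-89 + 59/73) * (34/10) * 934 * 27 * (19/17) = -3084716196/365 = -8451277.25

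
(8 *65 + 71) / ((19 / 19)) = 591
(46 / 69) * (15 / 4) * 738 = 1845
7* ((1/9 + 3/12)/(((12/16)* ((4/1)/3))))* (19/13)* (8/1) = 266/9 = 29.56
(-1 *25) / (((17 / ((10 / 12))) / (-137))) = 17125 / 102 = 167.89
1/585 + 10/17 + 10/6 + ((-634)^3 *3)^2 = 5812766052695441708522/9945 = 584491307460577346.26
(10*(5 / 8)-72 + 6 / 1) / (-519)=239 / 2076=0.12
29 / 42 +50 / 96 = 407 / 336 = 1.21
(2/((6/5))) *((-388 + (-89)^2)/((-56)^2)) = 4.00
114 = 114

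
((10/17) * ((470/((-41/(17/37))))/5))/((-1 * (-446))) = -470/338291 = -0.00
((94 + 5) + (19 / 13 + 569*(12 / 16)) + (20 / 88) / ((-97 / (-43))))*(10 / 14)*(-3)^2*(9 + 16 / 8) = 1316582775 / 35308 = 37288.51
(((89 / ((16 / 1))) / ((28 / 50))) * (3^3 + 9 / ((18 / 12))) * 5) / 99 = 16.56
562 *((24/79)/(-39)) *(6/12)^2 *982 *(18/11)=-19867824/11297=-1758.68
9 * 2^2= 36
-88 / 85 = -1.04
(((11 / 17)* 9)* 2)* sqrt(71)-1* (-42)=42 + 198* sqrt(71) / 17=140.14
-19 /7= -2.71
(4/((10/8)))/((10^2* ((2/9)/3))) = 54/125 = 0.43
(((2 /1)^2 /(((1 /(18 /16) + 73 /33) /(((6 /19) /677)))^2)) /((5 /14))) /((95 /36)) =711317376 /7407214135203475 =0.00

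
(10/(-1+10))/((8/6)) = 5/6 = 0.83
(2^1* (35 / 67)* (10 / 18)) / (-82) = -175 / 24723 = -0.01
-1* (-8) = 8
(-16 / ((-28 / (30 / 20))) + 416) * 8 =23344 / 7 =3334.86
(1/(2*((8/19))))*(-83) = -1577/16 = -98.56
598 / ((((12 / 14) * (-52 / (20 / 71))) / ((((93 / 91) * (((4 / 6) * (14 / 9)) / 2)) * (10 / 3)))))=-499100 / 74763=-6.68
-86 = -86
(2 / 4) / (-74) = -1 / 148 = -0.01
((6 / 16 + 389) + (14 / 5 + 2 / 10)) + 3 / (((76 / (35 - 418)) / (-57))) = 10033 / 8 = 1254.12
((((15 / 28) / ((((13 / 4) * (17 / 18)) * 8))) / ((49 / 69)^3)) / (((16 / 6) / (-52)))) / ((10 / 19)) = -505575351 / 224003696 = -2.26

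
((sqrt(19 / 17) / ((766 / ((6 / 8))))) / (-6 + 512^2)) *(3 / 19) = 9 *sqrt(323) / 259430638736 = 0.00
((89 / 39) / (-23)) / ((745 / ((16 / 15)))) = -1424 / 10023975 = -0.00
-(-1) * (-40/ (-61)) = 0.66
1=1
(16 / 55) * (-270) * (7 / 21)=-26.18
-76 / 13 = -5.85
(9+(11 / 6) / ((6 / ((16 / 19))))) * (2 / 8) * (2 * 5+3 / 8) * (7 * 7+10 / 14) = 1193.70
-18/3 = -6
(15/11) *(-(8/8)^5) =-15/11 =-1.36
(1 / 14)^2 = 1 / 196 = 0.01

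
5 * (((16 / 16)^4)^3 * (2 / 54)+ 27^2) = 98420 / 27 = 3645.19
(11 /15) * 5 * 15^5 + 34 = 2784409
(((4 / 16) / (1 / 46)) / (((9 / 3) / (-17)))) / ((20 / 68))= -6647 / 30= -221.57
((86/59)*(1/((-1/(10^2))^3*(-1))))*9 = 774000000/59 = 13118644.07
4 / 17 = 0.24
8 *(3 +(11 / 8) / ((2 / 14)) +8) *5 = 825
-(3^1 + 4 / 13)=-43 / 13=-3.31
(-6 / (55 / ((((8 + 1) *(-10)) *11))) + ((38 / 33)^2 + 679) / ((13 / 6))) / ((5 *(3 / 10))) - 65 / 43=170340367 / 608751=279.82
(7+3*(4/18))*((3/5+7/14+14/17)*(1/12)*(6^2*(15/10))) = 22563/340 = 66.36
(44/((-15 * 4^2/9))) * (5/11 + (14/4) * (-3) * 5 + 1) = 3369/40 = 84.22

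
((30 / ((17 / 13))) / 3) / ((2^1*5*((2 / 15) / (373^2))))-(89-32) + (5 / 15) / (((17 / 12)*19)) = 515436131 / 646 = 797888.75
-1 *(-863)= 863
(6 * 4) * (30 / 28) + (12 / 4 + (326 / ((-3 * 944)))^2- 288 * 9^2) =-327014422337 / 14035392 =-23299.27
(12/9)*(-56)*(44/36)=-2464/27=-91.26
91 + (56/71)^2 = 461867/5041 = 91.62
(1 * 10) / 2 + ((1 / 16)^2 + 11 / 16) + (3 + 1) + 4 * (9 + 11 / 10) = 64117 / 1280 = 50.09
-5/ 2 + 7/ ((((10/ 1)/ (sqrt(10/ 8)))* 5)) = -5/ 2 + 7* sqrt(5)/ 100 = -2.34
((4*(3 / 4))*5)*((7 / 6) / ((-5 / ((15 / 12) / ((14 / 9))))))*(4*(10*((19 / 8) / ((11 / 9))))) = -38475 / 176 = -218.61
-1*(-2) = 2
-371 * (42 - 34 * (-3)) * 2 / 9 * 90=-1068480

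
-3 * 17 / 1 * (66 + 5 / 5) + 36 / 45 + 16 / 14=-3415.06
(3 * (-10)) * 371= -11130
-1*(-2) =2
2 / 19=0.11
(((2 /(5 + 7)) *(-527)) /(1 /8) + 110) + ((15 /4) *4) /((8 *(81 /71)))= -127661 /216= -591.02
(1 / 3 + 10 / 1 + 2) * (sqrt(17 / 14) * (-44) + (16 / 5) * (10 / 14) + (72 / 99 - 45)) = -814 * sqrt(238) / 21 - 119621 / 231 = -1115.83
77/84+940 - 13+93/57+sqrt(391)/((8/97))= 97 * sqrt(391)/8+211937/228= 1169.30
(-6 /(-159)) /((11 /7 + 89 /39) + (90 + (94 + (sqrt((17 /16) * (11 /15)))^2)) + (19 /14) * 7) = 43680 /229342501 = 0.00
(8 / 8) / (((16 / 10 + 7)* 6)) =5 / 258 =0.02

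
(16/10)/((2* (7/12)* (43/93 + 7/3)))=1116/2275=0.49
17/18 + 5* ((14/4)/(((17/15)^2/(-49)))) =-1733981/2601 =-666.66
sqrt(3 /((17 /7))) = sqrt(357) /17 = 1.11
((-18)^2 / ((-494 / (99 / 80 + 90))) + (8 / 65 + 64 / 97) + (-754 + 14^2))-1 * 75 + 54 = -638.06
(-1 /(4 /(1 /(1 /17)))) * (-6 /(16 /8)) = 51 /4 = 12.75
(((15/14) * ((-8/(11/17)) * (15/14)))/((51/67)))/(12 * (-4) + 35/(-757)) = 7607850/19603969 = 0.39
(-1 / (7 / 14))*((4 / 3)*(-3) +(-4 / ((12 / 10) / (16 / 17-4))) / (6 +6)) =964 / 153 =6.30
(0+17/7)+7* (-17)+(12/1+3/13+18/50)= -236556/2275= -103.98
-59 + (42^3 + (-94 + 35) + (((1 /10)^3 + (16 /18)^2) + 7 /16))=11983339037 /162000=73971.23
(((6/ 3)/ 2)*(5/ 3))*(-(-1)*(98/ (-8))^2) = 12005/ 48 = 250.10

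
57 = 57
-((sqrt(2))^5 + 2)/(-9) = 2/9 + 4 * sqrt(2)/9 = 0.85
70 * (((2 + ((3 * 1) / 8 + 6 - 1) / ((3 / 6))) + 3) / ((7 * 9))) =35 / 2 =17.50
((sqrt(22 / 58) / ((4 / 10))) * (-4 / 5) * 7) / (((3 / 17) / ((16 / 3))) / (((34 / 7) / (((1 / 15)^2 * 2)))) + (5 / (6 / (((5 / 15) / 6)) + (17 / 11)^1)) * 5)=-390034400 * sqrt(319) / 184430923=-37.77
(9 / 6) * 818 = 1227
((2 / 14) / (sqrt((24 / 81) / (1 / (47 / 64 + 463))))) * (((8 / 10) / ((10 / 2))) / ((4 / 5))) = 6 * sqrt(19786) / 346255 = 0.00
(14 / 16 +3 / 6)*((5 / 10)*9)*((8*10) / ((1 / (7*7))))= 24255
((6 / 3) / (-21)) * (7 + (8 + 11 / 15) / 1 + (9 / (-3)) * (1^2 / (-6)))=-487 / 315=-1.55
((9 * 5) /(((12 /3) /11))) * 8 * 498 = 493020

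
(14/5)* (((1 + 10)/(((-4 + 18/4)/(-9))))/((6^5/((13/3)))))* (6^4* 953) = -1907906/5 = -381581.20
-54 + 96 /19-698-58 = -15294 /19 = -804.95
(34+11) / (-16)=-45 / 16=-2.81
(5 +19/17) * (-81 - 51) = -13728/17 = -807.53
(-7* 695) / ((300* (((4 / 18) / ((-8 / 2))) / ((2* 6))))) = 17514 / 5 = 3502.80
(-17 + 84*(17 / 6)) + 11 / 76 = 16807 / 76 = 221.14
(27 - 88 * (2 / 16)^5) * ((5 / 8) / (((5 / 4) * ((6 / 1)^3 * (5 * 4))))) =110581 / 35389440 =0.00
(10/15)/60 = 1/90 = 0.01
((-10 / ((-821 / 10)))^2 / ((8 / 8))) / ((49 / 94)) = 940000 / 33028009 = 0.03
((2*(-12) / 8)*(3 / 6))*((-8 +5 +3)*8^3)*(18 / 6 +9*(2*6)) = 0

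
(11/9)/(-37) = -11/333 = -0.03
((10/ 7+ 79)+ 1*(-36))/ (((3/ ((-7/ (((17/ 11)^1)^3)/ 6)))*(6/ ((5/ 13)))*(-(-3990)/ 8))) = -413941/ 688060737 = -0.00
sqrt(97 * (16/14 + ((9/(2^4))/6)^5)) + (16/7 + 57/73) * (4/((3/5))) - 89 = -105097/1533 + sqrt(364537659206)/57344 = -58.03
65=65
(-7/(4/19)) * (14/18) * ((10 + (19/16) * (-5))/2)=-60515/1152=-52.53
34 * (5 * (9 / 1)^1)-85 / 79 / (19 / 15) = 2295255 / 1501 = 1529.15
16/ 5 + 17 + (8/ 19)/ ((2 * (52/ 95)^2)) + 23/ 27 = 1985317/ 91260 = 21.75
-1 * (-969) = 969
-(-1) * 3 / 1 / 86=3 / 86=0.03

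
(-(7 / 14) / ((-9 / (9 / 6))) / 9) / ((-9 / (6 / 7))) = -1 / 1134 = -0.00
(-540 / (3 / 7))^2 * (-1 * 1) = -1587600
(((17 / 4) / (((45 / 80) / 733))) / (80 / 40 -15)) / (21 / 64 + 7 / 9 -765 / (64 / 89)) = 99688 / 248677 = 0.40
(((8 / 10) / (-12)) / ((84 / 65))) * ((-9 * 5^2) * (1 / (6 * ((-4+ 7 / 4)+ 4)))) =325 / 294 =1.11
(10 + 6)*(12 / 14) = 96 / 7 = 13.71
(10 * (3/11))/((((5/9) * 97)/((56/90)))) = 168/5335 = 0.03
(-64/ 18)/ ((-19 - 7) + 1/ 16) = 512/ 3735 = 0.14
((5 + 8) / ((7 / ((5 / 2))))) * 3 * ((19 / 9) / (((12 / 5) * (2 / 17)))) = 104975 / 1008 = 104.14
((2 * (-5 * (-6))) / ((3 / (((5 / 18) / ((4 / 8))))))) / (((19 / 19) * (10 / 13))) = 130 / 9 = 14.44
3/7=0.43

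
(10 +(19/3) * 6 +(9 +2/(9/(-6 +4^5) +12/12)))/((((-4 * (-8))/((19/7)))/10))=5754625/115024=50.03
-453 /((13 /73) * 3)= -11023 /13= -847.92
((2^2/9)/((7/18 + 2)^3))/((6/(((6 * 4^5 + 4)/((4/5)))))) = 3319920/79507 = 41.76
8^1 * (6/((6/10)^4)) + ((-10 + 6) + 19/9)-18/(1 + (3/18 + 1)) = 126421/351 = 360.17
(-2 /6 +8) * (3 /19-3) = -414 /19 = -21.79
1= 1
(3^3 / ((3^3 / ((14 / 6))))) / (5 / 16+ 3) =112 / 159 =0.70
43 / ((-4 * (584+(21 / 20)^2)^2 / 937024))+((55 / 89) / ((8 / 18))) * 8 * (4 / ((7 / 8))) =731200571654080 / 34124943171263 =21.43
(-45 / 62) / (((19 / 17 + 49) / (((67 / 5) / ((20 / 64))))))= -6834 / 11005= -0.62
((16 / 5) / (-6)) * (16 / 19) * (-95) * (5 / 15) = 128 / 9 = 14.22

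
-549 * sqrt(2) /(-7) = 549 * sqrt(2) /7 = 110.91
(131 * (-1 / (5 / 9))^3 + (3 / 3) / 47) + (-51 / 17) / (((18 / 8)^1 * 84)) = -282770539 / 370125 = -763.99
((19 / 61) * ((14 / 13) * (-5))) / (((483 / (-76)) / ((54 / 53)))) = 259920 / 966667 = 0.27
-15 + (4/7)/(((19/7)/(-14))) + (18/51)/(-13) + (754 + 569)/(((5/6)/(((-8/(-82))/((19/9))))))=47682353/860795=55.39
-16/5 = -3.20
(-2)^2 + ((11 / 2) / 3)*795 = 1461.50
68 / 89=0.76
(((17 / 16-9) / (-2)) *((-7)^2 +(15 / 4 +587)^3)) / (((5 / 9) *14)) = 15081255530469 / 143360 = 105198490.03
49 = 49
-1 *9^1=-9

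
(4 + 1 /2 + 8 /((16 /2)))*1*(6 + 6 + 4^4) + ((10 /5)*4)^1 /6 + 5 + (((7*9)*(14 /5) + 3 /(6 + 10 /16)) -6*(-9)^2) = 931093 /795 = 1171.19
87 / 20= 4.35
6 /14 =3 /7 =0.43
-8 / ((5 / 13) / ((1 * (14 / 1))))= -1456 / 5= -291.20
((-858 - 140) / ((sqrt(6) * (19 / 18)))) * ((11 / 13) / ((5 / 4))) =-131736 * sqrt(6) / 1235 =-261.28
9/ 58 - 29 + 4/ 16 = -3317/ 116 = -28.59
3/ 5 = 0.60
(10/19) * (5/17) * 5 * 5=1250/323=3.87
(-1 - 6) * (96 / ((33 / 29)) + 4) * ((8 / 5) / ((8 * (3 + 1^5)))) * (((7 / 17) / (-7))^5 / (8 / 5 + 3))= 1701 / 359223821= 0.00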